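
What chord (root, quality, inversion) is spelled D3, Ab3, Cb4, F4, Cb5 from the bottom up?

The distinct note names are D, Ab, Cb, F. Stacked in thirds they read D–F–Ab–Cb, which is a diminished seventh chord on D.
D is the root of D diminished seventh; root in the bass means root position (figured bass 7).

D diminished seventh, root position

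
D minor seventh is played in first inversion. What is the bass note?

In first inversion the third is lowest. For D minor seventh (D–F–A–C) that is F.

F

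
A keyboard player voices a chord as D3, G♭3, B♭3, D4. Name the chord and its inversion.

Gb augmented, second inversion

The distinct note names are D, Gb, Bb. Stacked in thirds they read Gb–Bb–D, which is an augmented triad on Gb.
With the fifth (D) in the bass, the chord is in second inversion (figured bass 6/4).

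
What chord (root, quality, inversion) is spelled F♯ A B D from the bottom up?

B minor seventh, second inversion

Reducing to letter names: F#, A, B, D. These stack in thirds as B–D–F#–A — a B minor seventh chord.
The lowest note is F#, the fifth of the chord, so this is second inversion (figured bass 4/3).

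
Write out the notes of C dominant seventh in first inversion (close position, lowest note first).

E, G, Bb, C

The chord tones are C–E–G–Bb. With the third (E) lowest for first inversion: E, G, Bb, C.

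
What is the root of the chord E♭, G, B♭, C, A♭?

Ab

Eb, G, Bb, C, Ab are the tones of an Ab major ninth chord (Ab–C–Eb–G–Bb), making Ab the root.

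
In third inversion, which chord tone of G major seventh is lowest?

In third inversion the seventh is lowest. For G major seventh (G–B–D–F#) that is F#.

F#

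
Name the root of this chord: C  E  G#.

C

The distinct letter names are C, E, G#. Arranged as a stack of thirds they read C–E–G#, so C is the root (a C augmented triad).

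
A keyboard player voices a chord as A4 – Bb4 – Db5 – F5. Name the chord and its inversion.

Bb minor-major seventh, third inversion

Reducing to letter names: A, Bb, Db, F. These stack in thirds as Bb–Db–F–A — a Bb minor-major seventh chord.
The lowest note is A, the seventh of the chord, so this is third inversion (figured bass 4/2).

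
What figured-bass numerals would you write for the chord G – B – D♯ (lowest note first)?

5/3

The notes G, B, D# stack in thirds as G–B–D# — a G augmented triad. The bass G is the root, so this is root position: figured 5/3.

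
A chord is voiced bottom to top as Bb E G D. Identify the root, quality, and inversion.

E half-diminished seventh, second inversion

The pitch classes Bb, E, G, D arrange in thirds as E–G–Bb–D: an E half-diminished seventh chord.
The lowest note is Bb, the fifth of the chord, so this is second inversion (figured bass 4/3).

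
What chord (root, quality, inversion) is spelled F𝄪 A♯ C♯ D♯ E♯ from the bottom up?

The pitch classes F##, A#, C#, D#, E# arrange in thirds as D#–F##–A#–C#–E#: a D# dominant ninth chord.
With the third (F##) in the bass, the chord is in first inversion.

D# dominant ninth, first inversion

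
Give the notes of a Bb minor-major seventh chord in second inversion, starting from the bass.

Bb minor-major seventh is Bb–Db–F–A. Second inversion puts the fifth (F) in the bass, with the remaining tones above: F, A, Bb, Db.

F, A, Bb, Db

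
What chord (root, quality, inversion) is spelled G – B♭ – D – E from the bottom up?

The distinct note names are G, Bb, D, E. Stacked in thirds they read E–G–Bb–D, which is a half-diminished seventh chord on E.
G is the third of E half-diminished seventh; third in the bass means first inversion (figured bass 6/5).

E half-diminished seventh, first inversion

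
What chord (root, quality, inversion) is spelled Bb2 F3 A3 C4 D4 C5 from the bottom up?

Bb major ninth, root position

The distinct note names are Bb, F, A, C, D. Stacked in thirds they read Bb–D–F–A–C, which is a major ninth chord on Bb.
With the root (Bb) in the bass, the chord is in root position.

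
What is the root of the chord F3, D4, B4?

F, D, B are the tones of a B diminished triad (B–D–F), making B the root.

B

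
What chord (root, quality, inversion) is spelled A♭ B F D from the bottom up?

The distinct note names are Ab, B, F, D. Stacked in thirds they read B–D–F–Ab, which is a diminished seventh chord on B.
With the seventh (Ab) in the bass, the chord is in third inversion (figured bass 4/2).

B diminished seventh, third inversion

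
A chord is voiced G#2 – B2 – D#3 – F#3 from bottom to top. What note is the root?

The distinct letter names are G#, B, D#, F#. Arranged as a stack of thirds they read G#–B–D#–F#, so G# is the root (a G# minor seventh chord).

G#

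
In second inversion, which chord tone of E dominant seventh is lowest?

The fifth of E dominant seventh (E–G#–B–D) is B; that is the bass in second inversion.

B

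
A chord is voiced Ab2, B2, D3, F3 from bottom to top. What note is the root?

B

The distinct letter names are Ab, B, D, F. Arranged as a stack of thirds they read B–D–F–Ab, so B is the root (a B diminished seventh chord).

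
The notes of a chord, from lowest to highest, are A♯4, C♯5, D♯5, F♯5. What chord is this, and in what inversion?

The distinct note names are A#, C#, D#, F#. Stacked in thirds they read D#–F#–A#–C#, which is a minor seventh chord on D#.
The lowest note is A#, the fifth of the chord, so this is second inversion (figured bass 4/3).

D# minor seventh, second inversion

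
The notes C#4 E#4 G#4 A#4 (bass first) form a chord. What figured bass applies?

6/5

The notes C#, E#, G#, A# stack in thirds as A#–C#–E#–G# — an A# minor seventh chord. The bass C# is the third, so this is first inversion: figured 6/5.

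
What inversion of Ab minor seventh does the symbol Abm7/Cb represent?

Abm7/Cb means Ab minor seventh with Cb in the bass. Cb is the third of Ab minor seventh (Ab–Cb–Eb–Gb), so this is first inversion.

first inversion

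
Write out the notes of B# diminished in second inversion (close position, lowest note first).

Spelling B# diminished: B#–D#–F#. In second inversion the fifth is bass, giving F#, B#, D# from the bottom.

F#, B#, D#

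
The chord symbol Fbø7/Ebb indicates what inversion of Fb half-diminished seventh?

third inversion

Fbø7/Ebb means Fb half-diminished seventh with Ebb in the bass. Ebb is the seventh of Fb half-diminished seventh (Fb–Abb–Cbb–Ebb), so this is third inversion.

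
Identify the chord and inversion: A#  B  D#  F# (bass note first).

B major seventh, third inversion

Reducing to letter names: A#, B, D#, F#. These stack in thirds as B–D#–F#–A# — a B major seventh chord.
The lowest note is A#, the seventh of the chord, so this is third inversion (figured bass 4/2).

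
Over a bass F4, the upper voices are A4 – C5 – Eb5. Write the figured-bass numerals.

The notes F, A, C, Eb stack in thirds as F–A–C–Eb — an F dominant seventh chord. The bass F is the root, so this is root position: figured 7.

7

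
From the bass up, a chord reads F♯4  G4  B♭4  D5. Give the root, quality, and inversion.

G minor-major seventh, third inversion

The distinct note names are F#, G, Bb, D. Stacked in thirds they read G–Bb–D–F#, which is a minor-major seventh chord on G.
F# is the seventh of G minor-major seventh; seventh in the bass means third inversion (figured bass 4/2).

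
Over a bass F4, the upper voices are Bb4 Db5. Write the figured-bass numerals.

The notes F, Bb, Db stack in thirds as Bb–Db–F — a Bb minor triad. The bass F is the fifth, so this is second inversion: figured 6/4.

6/4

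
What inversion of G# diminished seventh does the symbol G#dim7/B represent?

G#dim7/B means G# diminished seventh with B in the bass. B is the third of G# diminished seventh (G#–B–D–F), so this is first inversion.

first inversion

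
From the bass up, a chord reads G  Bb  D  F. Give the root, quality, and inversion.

The distinct note names are G, Bb, D, F. Stacked in thirds they read G–Bb–D–F, which is a minor seventh chord on G.
With the root (G) in the bass, the chord is in root position (figured bass 7).

G minor seventh, root position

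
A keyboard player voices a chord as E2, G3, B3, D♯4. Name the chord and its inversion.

E minor-major seventh, root position

Reducing to letter names: E, G, B, D#. These stack in thirds as E–G–B–D# — an E minor-major seventh chord.
E is the root of E minor-major seventh; root in the bass means root position (figured bass 7).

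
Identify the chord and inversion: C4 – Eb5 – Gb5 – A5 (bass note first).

Reducing to letter names: C, Eb, Gb, A. These stack in thirds as A–C–Eb–Gb — an A diminished seventh chord.
C is the third of A diminished seventh; third in the bass means first inversion (figured bass 6/5).

A diminished seventh, first inversion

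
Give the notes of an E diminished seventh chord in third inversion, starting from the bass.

Spelling E diminished seventh: E–G–Bb–Db. In third inversion the seventh is bass, giving Db, E, G, Bb from the bottom.

Db, E, G, Bb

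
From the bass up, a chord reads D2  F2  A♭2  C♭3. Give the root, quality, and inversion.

D diminished seventh, root position

Reducing to letter names: D, F, Ab, Cb. These stack in thirds as D–F–Ab–Cb — a D diminished seventh chord.
D is the root of D diminished seventh; root in the bass means root position (figured bass 7).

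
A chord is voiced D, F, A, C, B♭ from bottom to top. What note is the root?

Bb

Reordering D, F, A, C, Bb into stacked thirds gives Bb–D–F–A–C; the bottom of that stack, Bb, is the root.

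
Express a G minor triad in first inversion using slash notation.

First inversion of G minor has the third (Bb) in the bass. As a slash chord: Gm/Bb.

Gm/Bb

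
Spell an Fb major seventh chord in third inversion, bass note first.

The chord tones are Fb–Ab–Cb–Eb. With the seventh (Eb) lowest for third inversion: Eb, Fb, Ab, Cb.

Eb, Fb, Ab, Cb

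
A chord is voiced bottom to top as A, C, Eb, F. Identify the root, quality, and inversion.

F dominant seventh, first inversion

Reducing to letter names: A, C, Eb, F. These stack in thirds as F–A–C–Eb — an F dominant seventh chord.
The lowest note is A, the third of the chord, so this is first inversion (figured bass 6/5).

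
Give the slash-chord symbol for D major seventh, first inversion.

Dmaj7/F#

First inversion of D major seventh has the third (F#) in the bass. As a slash chord: Dmaj7/F#.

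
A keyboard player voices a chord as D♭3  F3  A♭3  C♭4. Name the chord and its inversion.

Db dominant seventh, root position

Reducing to letter names: Db, F, Ab, Cb. These stack in thirds as Db–F–Ab–Cb — a Db dominant seventh chord.
With the root (Db) in the bass, the chord is in root position (figured bass 7).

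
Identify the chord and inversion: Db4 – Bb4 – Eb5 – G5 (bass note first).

Eb dominant seventh, third inversion

Reducing to letter names: Db, Bb, Eb, G. These stack in thirds as Eb–G–Bb–Db — an Eb dominant seventh chord.
Db is the seventh of Eb dominant seventh; seventh in the bass means third inversion (figured bass 4/2).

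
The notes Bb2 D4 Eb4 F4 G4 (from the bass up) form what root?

Eb

Reordering Bb, D, Eb, F, G into stacked thirds gives Eb–G–Bb–D–F; the bottom of that stack, Eb, is the root.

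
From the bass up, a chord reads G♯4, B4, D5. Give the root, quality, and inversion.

The pitch classes G#, B, D arrange in thirds as G#–B–D: a G# diminished triad.
G# is the root of G# diminished; root in the bass means root position (figured bass 5/3).

G# diminished, root position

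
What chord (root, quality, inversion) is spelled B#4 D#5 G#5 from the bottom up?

The distinct note names are B#, D#, G#. Stacked in thirds they read G#–B#–D#, which is a major triad on G#.
With the third (B#) in the bass, the chord is in first inversion (figured bass 6).

G# major, first inversion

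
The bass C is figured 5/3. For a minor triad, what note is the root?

C

The figures 5/3 mean the root of the chord is in the bass. If C is the root of a minor triad, the root is C (chord tones C–Eb–G).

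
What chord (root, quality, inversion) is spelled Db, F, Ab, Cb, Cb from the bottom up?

Db dominant seventh, root position

The pitch classes Db, F, Ab, Cb arrange in thirds as Db–F–Ab–Cb: a Db dominant seventh chord.
With the root (Db) in the bass, the chord is in root position (figured bass 7).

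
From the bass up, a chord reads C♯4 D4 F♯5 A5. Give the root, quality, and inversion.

D major seventh, third inversion

The distinct note names are C#, D, F#, A. Stacked in thirds they read D–F#–A–C#, which is a major seventh chord on D.
With the seventh (C#) in the bass, the chord is in third inversion (figured bass 4/2).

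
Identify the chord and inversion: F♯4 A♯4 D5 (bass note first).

D augmented, first inversion

The pitch classes F#, A#, D arrange in thirds as D–F#–A#: a D augmented triad.
With the third (F#) in the bass, the chord is in first inversion (figured bass 6).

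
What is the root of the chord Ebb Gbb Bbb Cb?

Reordering Ebb, Gbb, Bbb, Cb into stacked thirds gives Cb–Ebb–Gbb–Bbb; the bottom of that stack, Cb, is the root.

Cb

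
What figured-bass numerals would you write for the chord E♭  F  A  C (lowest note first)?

4/2

The notes Eb, F, A, C stack in thirds as F–A–C–Eb — an F dominant seventh chord. The bass Eb is the seventh, so this is third inversion: figured 4/2.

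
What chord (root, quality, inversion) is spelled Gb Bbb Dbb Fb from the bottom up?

Gb half-diminished seventh, root position

Reducing to letter names: Gb, Bbb, Dbb, Fb. These stack in thirds as Gb–Bbb–Dbb–Fb — a Gb half-diminished seventh chord.
With the root (Gb) in the bass, the chord is in root position (figured bass 7).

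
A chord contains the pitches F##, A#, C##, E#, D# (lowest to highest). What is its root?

The distinct letter names are F##, A#, C##, E#, D#. Arranged as a stack of thirds they read D#–F##–A#–C##–E#, so D# is the root (a D# major ninth chord).

D#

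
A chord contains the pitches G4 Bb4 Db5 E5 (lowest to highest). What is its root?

The distinct letter names are G, Bb, Db, E. Arranged as a stack of thirds they read E–G–Bb–Db, so E is the root (an E diminished seventh chord).

E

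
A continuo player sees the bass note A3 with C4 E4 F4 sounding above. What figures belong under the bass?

6/5

The notes A, C, E, F stack in thirds as F–A–C–E — an F major seventh chord. The bass A is the third, so this is first inversion: figured 6/5.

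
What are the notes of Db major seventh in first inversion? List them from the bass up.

F, Ab, C, Db

Spelling Db major seventh: Db–F–Ab–C. In first inversion the third is bass, giving F, Ab, C, Db from the bottom.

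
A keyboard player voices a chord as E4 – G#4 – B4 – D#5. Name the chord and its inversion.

E major seventh, root position

The pitch classes E, G#, B, D# arrange in thirds as E–G#–B–D#: an E major seventh chord.
With the root (E) in the bass, the chord is in root position (figured bass 7).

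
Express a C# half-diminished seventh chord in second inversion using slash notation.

Second inversion of C# half-diminished seventh has the fifth (G) in the bass. As a slash chord: C#ø7/G.

C#ø7/G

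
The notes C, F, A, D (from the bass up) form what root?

D

The distinct letter names are C, F, A, D. Arranged as a stack of thirds they read D–F–A–C, so D is the root (a D minor seventh chord).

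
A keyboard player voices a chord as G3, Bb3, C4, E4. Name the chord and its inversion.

The distinct note names are G, Bb, C, E. Stacked in thirds they read C–E–G–Bb, which is a dominant seventh chord on C.
G is the fifth of C dominant seventh; fifth in the bass means second inversion (figured bass 4/3).

C dominant seventh, second inversion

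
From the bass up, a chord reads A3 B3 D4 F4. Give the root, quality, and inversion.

Reducing to letter names: A, B, D, F. These stack in thirds as B–D–F–A — a B half-diminished seventh chord.
A is the seventh of B half-diminished seventh; seventh in the bass means third inversion (figured bass 4/2).

B half-diminished seventh, third inversion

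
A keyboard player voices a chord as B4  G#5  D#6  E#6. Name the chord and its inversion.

The distinct note names are B, G#, D#, E#. Stacked in thirds they read E#–G#–B–D#, which is a half-diminished seventh chord on E#.
The lowest note is B, the fifth of the chord, so this is second inversion (figured bass 4/3).

E# half-diminished seventh, second inversion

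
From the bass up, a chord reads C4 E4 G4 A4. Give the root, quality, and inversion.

Reducing to letter names: C, E, G, A. These stack in thirds as A–C–E–G — an A minor seventh chord.
The lowest note is C, the third of the chord, so this is first inversion (figured bass 6/5).

A minor seventh, first inversion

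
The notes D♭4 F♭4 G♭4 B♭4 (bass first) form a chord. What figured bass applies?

The notes Db, Fb, Gb, Bb stack in thirds as Gb–Bb–Db–Fb — a Gb dominant seventh chord. The bass Db is the fifth, so this is second inversion: figured 4/3.

4/3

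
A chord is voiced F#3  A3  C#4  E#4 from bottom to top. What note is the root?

The distinct letter names are F#, A, C#, E#. Arranged as a stack of thirds they read F#–A–C#–E#, so F# is the root (an F# minor-major seventh chord).

F#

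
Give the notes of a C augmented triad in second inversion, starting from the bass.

Spelling C augmented: C–E–G#. In second inversion the fifth is bass, giving G#, C, E from the bottom.

G#, C, E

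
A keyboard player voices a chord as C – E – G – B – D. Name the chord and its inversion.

Reducing to letter names: C, E, G, B, D. These stack in thirds as C–E–G–B–D — a C major ninth chord.
With the root (C) in the bass, the chord is in root position.

C major ninth, root position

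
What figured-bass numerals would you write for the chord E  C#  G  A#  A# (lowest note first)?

4/3

The notes E, C#, G, A# stack in thirds as A#–C#–E–G — an A# diminished seventh chord. The bass E is the fifth, so this is second inversion: figured 4/3.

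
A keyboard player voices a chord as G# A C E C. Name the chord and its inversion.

Reducing to letter names: G#, A, C, E. These stack in thirds as A–C–E–G# — an A minor-major seventh chord.
G# is the seventh of A minor-major seventh; seventh in the bass means third inversion (figured bass 4/2).

A minor-major seventh, third inversion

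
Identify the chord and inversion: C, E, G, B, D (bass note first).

Reducing to letter names: C, E, G, B, D. These stack in thirds as C–E–G–B–D — a C major ninth chord.
With the root (C) in the bass, the chord is in root position.

C major ninth, root position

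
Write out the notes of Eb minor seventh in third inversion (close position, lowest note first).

Eb minor seventh is Eb–Gb–Bb–Db. Third inversion puts the seventh (Db) in the bass, with the remaining tones above: Db, Eb, Gb, Bb.

Db, Eb, Gb, Bb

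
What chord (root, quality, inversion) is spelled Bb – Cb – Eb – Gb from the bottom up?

Cb major seventh, third inversion

Reducing to letter names: Bb, Cb, Eb, Gb. These stack in thirds as Cb–Eb–Gb–Bb — a Cb major seventh chord.
Bb is the seventh of Cb major seventh; seventh in the bass means third inversion (figured bass 4/2).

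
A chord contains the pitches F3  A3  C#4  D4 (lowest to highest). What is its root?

D

Reordering F, A, C#, D into stacked thirds gives D–F–A–C#; the bottom of that stack, D, is the root.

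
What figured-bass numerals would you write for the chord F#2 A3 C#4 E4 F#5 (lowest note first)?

7

The notes F#, A, C#, E stack in thirds as F#–A–C#–E — an F# minor seventh chord. The bass F# is the root, so this is root position: figured 7.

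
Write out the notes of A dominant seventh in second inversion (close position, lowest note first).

Spelling A dominant seventh: A–C#–E–G. In second inversion the fifth is bass, giving E, G, A, C# from the bottom.

E, G, A, C#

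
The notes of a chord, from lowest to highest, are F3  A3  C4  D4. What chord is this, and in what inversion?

Reducing to letter names: F, A, C, D. These stack in thirds as D–F–A–C — a D minor seventh chord.
F is the third of D minor seventh; third in the bass means first inversion (figured bass 6/5).

D minor seventh, first inversion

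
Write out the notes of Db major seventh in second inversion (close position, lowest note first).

Ab, C, Db, F

Spelling Db major seventh: Db–F–Ab–C. In second inversion the fifth is bass, giving Ab, C, Db, F from the bottom.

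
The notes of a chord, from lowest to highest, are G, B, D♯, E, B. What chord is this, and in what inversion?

The distinct note names are G, B, D#, E. Stacked in thirds they read E–G–B–D#, which is a minor-major seventh chord on E.
G is the third of E minor-major seventh; third in the bass means first inversion (figured bass 6/5).

E minor-major seventh, first inversion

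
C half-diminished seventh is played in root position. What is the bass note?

C

C half-diminished seventh is C–Eb–Gb–Bb. Root position places the root in the bass: C.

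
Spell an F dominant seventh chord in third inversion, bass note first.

Eb, F, A, C

Spelling F dominant seventh: F–A–C–Eb. In third inversion the seventh is bass, giving Eb, F, A, C from the bottom.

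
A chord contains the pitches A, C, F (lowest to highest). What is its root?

F

The distinct letter names are A, C, F. Arranged as a stack of thirds they read F–A–C, so F is the root (an F major triad).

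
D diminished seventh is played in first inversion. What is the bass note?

D diminished seventh is D–F–Ab–Cb. First inversion places the third in the bass: F.

F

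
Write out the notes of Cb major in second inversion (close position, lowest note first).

Gb, Cb, Eb

Spelling Cb major: Cb–Eb–Gb. In second inversion the fifth is bass, giving Gb, Cb, Eb from the bottom.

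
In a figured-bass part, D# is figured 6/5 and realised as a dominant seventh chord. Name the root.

B

The figures 6/5 mean the third of the chord is in the bass. If D# is the third of a dominant seventh chord, the root is B (chord tones B–D#–F#–A).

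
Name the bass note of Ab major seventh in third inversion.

Ab major seventh is Ab–C–Eb–G. Third inversion places the seventh in the bass: G.

G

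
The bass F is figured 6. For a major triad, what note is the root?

Db

The figures 6 mean the third of the chord is in the bass. If F is the third of a major triad, the root is Db (chord tones Db–F–Ab).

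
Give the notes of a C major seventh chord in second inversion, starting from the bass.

G, B, C, E

Spelling C major seventh: C–E–G–B. In second inversion the fifth is bass, giving G, B, C, E from the bottom.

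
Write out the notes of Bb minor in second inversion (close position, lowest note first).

F, Bb, Db

Spelling Bb minor: Bb–Db–F. In second inversion the fifth is bass, giving F, Bb, Db from the bottom.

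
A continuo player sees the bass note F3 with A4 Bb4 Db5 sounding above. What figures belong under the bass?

4/3

The notes F, A, Bb, Db stack in thirds as Bb–Db–F–A — a Bb minor-major seventh chord. The bass F is the fifth, so this is second inversion: figured 4/3.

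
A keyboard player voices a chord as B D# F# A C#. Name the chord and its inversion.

B dominant ninth, root position

Reducing to letter names: B, D#, F#, A, C#. These stack in thirds as B–D#–F#–A–C# — a B dominant ninth chord.
The lowest note is B, the root of the chord, so this is root position.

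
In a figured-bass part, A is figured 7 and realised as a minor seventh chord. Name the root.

A

The figures 7 mean the root of the chord is in the bass. If A is the root of a minor seventh chord, the root is A (chord tones A–C–E–G).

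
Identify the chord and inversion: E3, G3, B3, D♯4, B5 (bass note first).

E minor-major seventh, root position

Reducing to letter names: E, G, B, D#. These stack in thirds as E–G–B–D# — an E minor-major seventh chord.
The lowest note is E, the root of the chord, so this is root position (figured bass 7).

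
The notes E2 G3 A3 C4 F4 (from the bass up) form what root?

F

Reordering E, G, A, C, F into stacked thirds gives F–A–C–E–G; the bottom of that stack, F, is the root.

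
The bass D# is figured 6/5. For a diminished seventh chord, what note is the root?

The figures 6/5 mean the third of the chord is in the bass. If D# is the third of a diminished seventh chord, the root is B# (chord tones B#–D#–F#–A).

B#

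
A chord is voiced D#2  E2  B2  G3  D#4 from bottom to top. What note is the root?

The distinct letter names are D#, E, B, G. Arranged as a stack of thirds they read E–G–B–D#, so E is the root (an E minor-major seventh chord).

E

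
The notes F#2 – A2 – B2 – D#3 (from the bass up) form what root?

B

Reordering F#, A, B, D# into stacked thirds gives B–D#–F#–A; the bottom of that stack, B, is the root.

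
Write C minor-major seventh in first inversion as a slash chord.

Cm(maj7)/Eb

First inversion of C minor-major seventh has the third (Eb) in the bass. As a slash chord: Cm(maj7)/Eb.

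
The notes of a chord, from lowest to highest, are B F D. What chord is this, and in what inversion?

Reducing to letter names: B, F, D. These stack in thirds as B–D–F — a B diminished triad.
With the root (B) in the bass, the chord is in root position (figured bass 5/3).

B diminished, root position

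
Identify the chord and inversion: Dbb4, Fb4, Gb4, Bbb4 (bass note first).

Gb half-diminished seventh, second inversion

The distinct note names are Dbb, Fb, Gb, Bbb. Stacked in thirds they read Gb–Bbb–Dbb–Fb, which is a half-diminished seventh chord on Gb.
The lowest note is Dbb, the fifth of the chord, so this is second inversion (figured bass 4/3).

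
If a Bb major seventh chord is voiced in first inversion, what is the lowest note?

D

Bb major seventh is Bb–D–F–A. First inversion places the third in the bass: D.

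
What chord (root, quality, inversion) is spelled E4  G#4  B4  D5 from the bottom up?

E dominant seventh, root position

The distinct note names are E, G#, B, D. Stacked in thirds they read E–G#–B–D, which is a dominant seventh chord on E.
With the root (E) in the bass, the chord is in root position (figured bass 7).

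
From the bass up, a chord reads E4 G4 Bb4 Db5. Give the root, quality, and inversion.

The pitch classes E, G, Bb, Db arrange in thirds as E–G–Bb–Db: an E diminished seventh chord.
The lowest note is E, the root of the chord, so this is root position (figured bass 7).

E diminished seventh, root position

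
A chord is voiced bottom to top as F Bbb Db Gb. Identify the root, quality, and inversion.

The pitch classes F, Bbb, Db, Gb arrange in thirds as Gb–Bbb–Db–F: a Gb minor-major seventh chord.
F is the seventh of Gb minor-major seventh; seventh in the bass means third inversion (figured bass 4/2).

Gb minor-major seventh, third inversion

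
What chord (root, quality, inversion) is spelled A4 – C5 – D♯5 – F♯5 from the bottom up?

D# diminished seventh, second inversion

The pitch classes A, C, D#, F# arrange in thirds as D#–F#–A–C: a D# diminished seventh chord.
A is the fifth of D# diminished seventh; fifth in the bass means second inversion (figured bass 4/3).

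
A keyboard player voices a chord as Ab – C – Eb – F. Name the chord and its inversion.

F minor seventh, first inversion

Reducing to letter names: Ab, C, Eb, F. These stack in thirds as F–Ab–C–Eb — an F minor seventh chord.
Ab is the third of F minor seventh; third in the bass means first inversion (figured bass 6/5).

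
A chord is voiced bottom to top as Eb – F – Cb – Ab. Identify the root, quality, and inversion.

The pitch classes Eb, F, Cb, Ab arrange in thirds as F–Ab–Cb–Eb: an F half-diminished seventh chord.
Eb is the seventh of F half-diminished seventh; seventh in the bass means third inversion (figured bass 4/2).

F half-diminished seventh, third inversion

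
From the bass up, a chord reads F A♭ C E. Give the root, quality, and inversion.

F minor-major seventh, root position

Reducing to letter names: F, Ab, C, E. These stack in thirds as F–Ab–C–E — an F minor-major seventh chord.
F is the root of F minor-major seventh; root in the bass means root position (figured bass 7).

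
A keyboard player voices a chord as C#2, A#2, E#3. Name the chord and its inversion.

A# minor, first inversion

The pitch classes C#, A#, E# arrange in thirds as A#–C#–E#: an A# minor triad.
With the third (C#) in the bass, the chord is in first inversion (figured bass 6).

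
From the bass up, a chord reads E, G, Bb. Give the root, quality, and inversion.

E diminished, root position

The distinct note names are E, G, Bb. Stacked in thirds they read E–G–Bb, which is a diminished triad on E.
The lowest note is E, the root of the chord, so this is root position (figured bass 5/3).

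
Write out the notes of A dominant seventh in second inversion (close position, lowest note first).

E, G, A, C#

The chord tones are A–C#–E–G. With the fifth (E) lowest for second inversion: E, G, A, C#.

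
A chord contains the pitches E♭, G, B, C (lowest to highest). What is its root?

C

Reordering Eb, G, B, C into stacked thirds gives C–Eb–G–B; the bottom of that stack, C, is the root.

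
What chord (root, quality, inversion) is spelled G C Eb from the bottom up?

The distinct note names are G, C, Eb. Stacked in thirds they read C–Eb–G, which is a minor triad on C.
The lowest note is G, the fifth of the chord, so this is second inversion (figured bass 6/4).

C minor, second inversion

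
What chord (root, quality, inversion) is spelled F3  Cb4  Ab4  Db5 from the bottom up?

Db dominant seventh, first inversion

The distinct note names are F, Cb, Ab, Db. Stacked in thirds they read Db–F–Ab–Cb, which is a dominant seventh chord on Db.
The lowest note is F, the third of the chord, so this is first inversion (figured bass 6/5).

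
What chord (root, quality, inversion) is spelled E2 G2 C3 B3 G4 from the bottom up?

C major seventh, first inversion

The pitch classes E, G, C, B arrange in thirds as C–E–G–B: a C major seventh chord.
The lowest note is E, the third of the chord, so this is first inversion (figured bass 6/5).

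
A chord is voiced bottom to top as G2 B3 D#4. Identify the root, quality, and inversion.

G augmented, root position

The pitch classes G, B, D# arrange in thirds as G–B–D#: a G augmented triad.
G is the root of G augmented; root in the bass means root position (figured bass 5/3).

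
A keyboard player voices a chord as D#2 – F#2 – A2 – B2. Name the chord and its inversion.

B dominant seventh, first inversion

The pitch classes D#, F#, A, B arrange in thirds as B–D#–F#–A: a B dominant seventh chord.
D# is the third of B dominant seventh; third in the bass means first inversion (figured bass 6/5).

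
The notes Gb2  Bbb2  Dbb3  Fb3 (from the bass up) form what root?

Gb

The distinct letter names are Gb, Bbb, Dbb, Fb. Arranged as a stack of thirds they read Gb–Bbb–Dbb–Fb, so Gb is the root (a Gb half-diminished seventh chord).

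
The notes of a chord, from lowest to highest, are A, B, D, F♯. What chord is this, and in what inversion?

Reducing to letter names: A, B, D, F#. These stack in thirds as B–D–F#–A — a B minor seventh chord.
A is the seventh of B minor seventh; seventh in the bass means third inversion (figured bass 4/2).

B minor seventh, third inversion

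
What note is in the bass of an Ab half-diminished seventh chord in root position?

Ab

In root position the root is lowest. For Ab half-diminished seventh (Ab–Cb–Ebb–Gb) that is Ab.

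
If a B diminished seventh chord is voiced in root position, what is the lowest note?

In root position the root is lowest. For B diminished seventh (B–D–F–Ab) that is B.

B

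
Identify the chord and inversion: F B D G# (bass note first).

The pitch classes F, B, D, G# arrange in thirds as G#–B–D–F: a G# diminished seventh chord.
With the seventh (F) in the bass, the chord is in third inversion (figured bass 4/2).

G# diminished seventh, third inversion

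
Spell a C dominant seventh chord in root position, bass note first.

The chord tones are C–E–G–Bb. With the root (C) lowest for root position: C, E, G, Bb.

C, E, G, Bb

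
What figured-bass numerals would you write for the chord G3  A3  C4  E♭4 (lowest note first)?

The notes G, A, C, Eb stack in thirds as A–C–Eb–G — an A half-diminished seventh chord. The bass G is the seventh, so this is third inversion: figured 4/2.

4/2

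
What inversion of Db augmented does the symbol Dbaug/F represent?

Dbaug/F means Db augmented with F in the bass. F is the third of Db augmented (Db–F–A), so this is first inversion.

first inversion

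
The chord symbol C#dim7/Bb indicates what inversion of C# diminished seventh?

third inversion

C#dim7/Bb means C# diminished seventh with Bb in the bass. Bb is the seventh of C# diminished seventh (C#–E–G–Bb), so this is third inversion.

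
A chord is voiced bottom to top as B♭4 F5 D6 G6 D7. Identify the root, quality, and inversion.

G minor seventh, first inversion

The pitch classes Bb, F, D, G arrange in thirds as G–Bb–D–F: a G minor seventh chord.
Bb is the third of G minor seventh; third in the bass means first inversion (figured bass 6/5).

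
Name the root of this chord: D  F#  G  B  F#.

G

D, F#, G, B are the tones of a G major seventh chord (G–B–D–F#), making G the root.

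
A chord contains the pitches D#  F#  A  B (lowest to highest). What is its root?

B

D#, F#, A, B are the tones of a B dominant seventh chord (B–D#–F#–A), making B the root.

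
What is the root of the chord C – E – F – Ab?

F

Reordering C, E, F, Ab into stacked thirds gives F–Ab–C–E; the bottom of that stack, F, is the root.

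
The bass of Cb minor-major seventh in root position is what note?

Cb

The root of Cb minor-major seventh (Cb–Ebb–Gb–Bb) is Cb; that is the bass in root position.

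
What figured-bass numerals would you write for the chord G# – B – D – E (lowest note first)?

The notes G#, B, D, E stack in thirds as E–G#–B–D — an E dominant seventh chord. The bass G# is the third, so this is first inversion: figured 6/5.

6/5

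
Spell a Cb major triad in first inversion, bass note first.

Spelling Cb major: Cb–Eb–Gb. In first inversion the third is bass, giving Eb, Gb, Cb from the bottom.

Eb, Gb, Cb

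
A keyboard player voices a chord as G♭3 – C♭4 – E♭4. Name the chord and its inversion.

The distinct note names are Gb, Cb, Eb. Stacked in thirds they read Cb–Eb–Gb, which is a major triad on Cb.
With the fifth (Gb) in the bass, the chord is in second inversion (figured bass 6/4).

Cb major, second inversion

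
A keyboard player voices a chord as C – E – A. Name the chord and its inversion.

A minor, first inversion

The pitch classes C, E, A arrange in thirds as A–C–E: an A minor triad.
C is the third of A minor; third in the bass means first inversion (figured bass 6).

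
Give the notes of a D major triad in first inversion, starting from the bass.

F#, A, D

The chord tones are D–F#–A. With the third (F#) lowest for first inversion: F#, A, D.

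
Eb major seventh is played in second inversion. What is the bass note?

Eb major seventh is Eb–G–Bb–D. Second inversion places the fifth in the bass: Bb.

Bb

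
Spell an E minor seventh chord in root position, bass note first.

E, G, B, D

The chord tones are E–G–B–D. With the root (E) lowest for root position: E, G, B, D.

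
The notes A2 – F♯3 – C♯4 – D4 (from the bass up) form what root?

Reordering A, F#, C#, D into stacked thirds gives D–F#–A–C#; the bottom of that stack, D, is the root.

D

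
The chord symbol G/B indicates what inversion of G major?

first inversion

G/B means G major with B in the bass. B is the third of G major (G–B–D), so this is first inversion.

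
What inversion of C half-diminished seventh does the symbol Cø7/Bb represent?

third inversion

Cø7/Bb means C half-diminished seventh with Bb in the bass. Bb is the seventh of C half-diminished seventh (C–Eb–Gb–Bb), so this is third inversion.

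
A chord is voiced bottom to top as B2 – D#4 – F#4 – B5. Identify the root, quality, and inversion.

The distinct note names are B, D#, F#. Stacked in thirds they read B–D#–F#, which is a major triad on B.
With the root (B) in the bass, the chord is in root position (figured bass 5/3).

B major, root position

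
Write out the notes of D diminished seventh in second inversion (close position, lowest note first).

Ab, Cb, D, F

Spelling D diminished seventh: D–F–Ab–Cb. In second inversion the fifth is bass, giving Ab, Cb, D, F from the bottom.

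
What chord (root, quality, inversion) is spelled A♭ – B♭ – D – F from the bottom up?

Bb dominant seventh, third inversion

Reducing to letter names: Ab, Bb, D, F. These stack in thirds as Bb–D–F–Ab — a Bb dominant seventh chord.
Ab is the seventh of Bb dominant seventh; seventh in the bass means third inversion (figured bass 4/2).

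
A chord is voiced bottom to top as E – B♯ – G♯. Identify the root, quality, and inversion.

E augmented, root position

The distinct note names are E, B#, G#. Stacked in thirds they read E–G#–B#, which is an augmented triad on E.
With the root (E) in the bass, the chord is in root position (figured bass 5/3).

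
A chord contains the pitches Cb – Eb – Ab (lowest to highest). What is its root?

Ab

The distinct letter names are Cb, Eb, Ab. Arranged as a stack of thirds they read Ab–Cb–Eb, so Ab is the root (an Ab minor triad).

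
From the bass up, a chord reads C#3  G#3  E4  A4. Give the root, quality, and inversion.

Reducing to letter names: C#, G#, E, A. These stack in thirds as A–C#–E–G# — an A major seventh chord.
With the third (C#) in the bass, the chord is in first inversion (figured bass 6/5).

A major seventh, first inversion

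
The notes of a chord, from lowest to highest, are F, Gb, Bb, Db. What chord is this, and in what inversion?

The pitch classes F, Gb, Bb, Db arrange in thirds as Gb–Bb–Db–F: a Gb major seventh chord.
The lowest note is F, the seventh of the chord, so this is third inversion (figured bass 4/2).

Gb major seventh, third inversion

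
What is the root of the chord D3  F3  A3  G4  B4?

The distinct letter names are D, F, A, G, B. Arranged as a stack of thirds they read G–B–D–F–A, so G is the root (a G dominant ninth chord).

G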